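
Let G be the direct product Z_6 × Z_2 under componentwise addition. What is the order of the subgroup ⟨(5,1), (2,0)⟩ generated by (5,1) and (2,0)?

6

|⟨(5,1)⟩| = 6 and |⟨(2,0)⟩| = 3, so |H| is a multiple of lcm(6, 3) = 6 and divides |G| = 12.
Closing under the operation: H = {(0,0), (1,1), (2,0), (3,1), (4,0), (5,1)}, so |H| = 6.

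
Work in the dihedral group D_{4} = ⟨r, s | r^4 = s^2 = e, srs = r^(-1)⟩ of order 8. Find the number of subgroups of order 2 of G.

5

|G| = 8 and 2 | 8, so subgroups of order 2 are possible by Lagrange.
The subgroups of order 2 are: {e, r^2}; {e, r^2s}; {e, r^3s}; {e, rs}; … (5 in all).
So G has 5 subgroups of order 2.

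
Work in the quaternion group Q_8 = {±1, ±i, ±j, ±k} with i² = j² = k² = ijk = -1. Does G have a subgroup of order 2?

Yes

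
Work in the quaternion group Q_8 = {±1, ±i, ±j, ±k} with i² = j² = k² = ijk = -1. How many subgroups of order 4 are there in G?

3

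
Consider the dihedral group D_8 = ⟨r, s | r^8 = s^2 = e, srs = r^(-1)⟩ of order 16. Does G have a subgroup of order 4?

Yes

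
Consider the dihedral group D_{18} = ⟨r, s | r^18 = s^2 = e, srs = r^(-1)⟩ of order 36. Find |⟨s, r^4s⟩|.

|⟨s⟩| = 2 and |⟨r^4s⟩| = 2, so |H| is a multiple of lcm(2, 2) = 2 and divides |G| = 36.
Closing under the operation: H = {e, r^2, r^4, r^6, r^8, r^10, r^12, r^14, r^16, s, r^2s, r^4s, r^6s, r^8s, r^10s, r^12s, r^14s, r^16s}, so |H| = 18.

18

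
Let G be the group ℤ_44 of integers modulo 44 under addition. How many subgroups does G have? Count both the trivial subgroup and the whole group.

6

Subgroups of the cyclic group ℤ_44 correspond bijectively to divisors of 44.
Divisors of 44: 1, 2, 4, 11, 22, 44.
So ℤ_44 has 6 subgroups.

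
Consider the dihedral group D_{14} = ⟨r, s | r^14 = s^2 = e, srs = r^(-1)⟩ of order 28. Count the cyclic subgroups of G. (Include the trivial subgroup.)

A cyclic subgroup of order d is generated by each of its φ(d) elements of order d, so the cyclic subgroups of order d number (#elements of order d)/φ(d).
Cyclic subgroups by order — order 1: 1; order 2: 15; order 7: 1; order 14: 1.
Total: 18.

18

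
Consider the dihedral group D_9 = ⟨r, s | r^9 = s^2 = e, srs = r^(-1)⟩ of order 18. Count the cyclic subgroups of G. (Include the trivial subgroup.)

Each element a generates a cyclic subgroup ⟨a⟩; distinct elements may generate the same one (a cyclic group of order d has φ(d) generators).
Cyclic subgroups by order — order 1: 1; order 2: 9; order 3: 1; order 9: 1.
Total: 12.

12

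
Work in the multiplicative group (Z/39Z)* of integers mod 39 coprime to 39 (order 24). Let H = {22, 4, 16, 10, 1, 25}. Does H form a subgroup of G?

Yes

|H| = 6 divides |G| = 24, consistent with Lagrange.
H contains the identity, every element's inverse is in H, and H is closed under ·: it is a subgroup.
In fact H = ⟨4⟩.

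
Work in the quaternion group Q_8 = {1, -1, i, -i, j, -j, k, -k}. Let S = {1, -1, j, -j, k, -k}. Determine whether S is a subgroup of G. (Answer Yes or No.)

|S| = 6 does not divide |G| = 8, so by Lagrange S is not a subgroup.

No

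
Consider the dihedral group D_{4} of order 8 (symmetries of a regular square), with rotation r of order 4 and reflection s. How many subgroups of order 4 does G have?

3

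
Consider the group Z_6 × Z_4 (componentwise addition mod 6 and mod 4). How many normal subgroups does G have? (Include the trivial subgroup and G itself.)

16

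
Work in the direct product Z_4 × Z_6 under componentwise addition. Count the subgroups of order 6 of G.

3

|G| = 24 and 6 | 24, so subgroups of order 6 are possible by Lagrange.
The subgroups of order 6 are: {(0,0), (0,1), (0,2), (0,3), (0,4), (0,5)}; {(0,0), (0,2), (0,4), (2,0), (2,2), (2,4)}; {(0,0), (0,2), (0,4), (2,1), (2,3), (2,5)}.
So G has 3 subgroups of order 6.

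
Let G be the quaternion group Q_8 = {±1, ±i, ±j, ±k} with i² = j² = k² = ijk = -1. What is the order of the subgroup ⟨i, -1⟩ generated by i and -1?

|⟨i⟩| = 4 and |⟨-1⟩| = 2, so |H| is a multiple of lcm(4, 2) = 4 and divides |G| = 8.
Closing under the operation: H = {1, -1, i, -i}, so |H| = 4.

4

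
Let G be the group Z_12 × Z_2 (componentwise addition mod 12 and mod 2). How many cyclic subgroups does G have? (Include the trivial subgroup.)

12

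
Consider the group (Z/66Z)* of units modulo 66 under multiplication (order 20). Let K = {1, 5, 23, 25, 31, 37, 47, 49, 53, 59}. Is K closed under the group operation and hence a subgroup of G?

|K| = 10 divides |G| = 20, consistent with Lagrange.
K contains the identity, every element's inverse is in K, and K is closed under ·: it is a subgroup.
In fact K = ⟨5⟩.

Yes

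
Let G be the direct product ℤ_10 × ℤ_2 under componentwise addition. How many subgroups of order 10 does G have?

|G| = 20 and 10 | 20, so subgroups of order 10 are possible by Lagrange.
The subgroups of order 10 are: {(0,0), (0,1), (2,0), (2,1), (4,0), (4,1), (6,0), (6,1), (8,0), (8,1)}; {(0,0), (1,0), (2,0), (3,0), (4,0), (5,0), (6,0), (7,0), (8,0), (9,0)}; {(0,0), (1,1), (2,0), (3,1), (4,0), (5,1), (6,0), (7,1), (8,0), (9,1)}.
So G has 3 subgroups of order 10.

3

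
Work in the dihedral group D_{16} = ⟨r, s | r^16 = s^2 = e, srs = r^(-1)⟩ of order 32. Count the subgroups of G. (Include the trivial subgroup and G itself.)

|G| = 32, so by Lagrange every subgroup order divides 32. Divisors: 1, 2, 4, 8, 16, 32.
Subgroups by order — order 1: 1; order 2: 17; order 4: 9; order 8: 5; order 16: 3; order 32: 1.
Total: 1 + 17 + 9 + 5 + 3 + 1 = 36.

36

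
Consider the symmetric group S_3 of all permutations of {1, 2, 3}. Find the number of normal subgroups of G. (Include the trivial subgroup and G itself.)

3

G has 6 subgroups. Checking conjugation-invariance by order — order 1: 1/1 normal; order 2: 0/3 normal; order 3: 1/1 normal; order 6: 1/1 normal.
Total normal subgroups: 3.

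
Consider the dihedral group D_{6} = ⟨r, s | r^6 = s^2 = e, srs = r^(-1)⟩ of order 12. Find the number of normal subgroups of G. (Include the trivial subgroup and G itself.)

G has 16 subgroups. Checking conjugation-invariance by order — order 1: 1/1 normal; order 2: 1/7 normal; order 3: 1/1 normal; order 4: 0/3 normal; order 6: 3/3 normal; order 12: 1/1 normal.
Total normal subgroups: 7.

7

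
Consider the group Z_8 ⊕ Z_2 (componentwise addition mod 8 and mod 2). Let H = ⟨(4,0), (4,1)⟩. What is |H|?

4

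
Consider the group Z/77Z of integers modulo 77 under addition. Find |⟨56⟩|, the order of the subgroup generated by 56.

11

In Z/77Z, the order of an element a is n/gcd(a, n).
gcd(56, 77) = 7, so |⟨56⟩| = 77/7 = 11.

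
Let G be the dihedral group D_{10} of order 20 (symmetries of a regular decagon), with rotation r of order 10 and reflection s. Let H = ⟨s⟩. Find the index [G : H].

|⟨s⟩| = 2 and |G| = 20.
By Lagrange, [G : H] = |G|/|H| = 20/2 = 10.

10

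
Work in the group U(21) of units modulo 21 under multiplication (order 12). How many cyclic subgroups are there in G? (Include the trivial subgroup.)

8

A cyclic subgroup of order d is generated by each of its φ(d) elements of order d, so the cyclic subgroups of order d number (#elements of order d)/φ(d).
Cyclic subgroups by order — order 1: 1; order 2: 3; order 3: 1; order 6: 3.
Total: 8.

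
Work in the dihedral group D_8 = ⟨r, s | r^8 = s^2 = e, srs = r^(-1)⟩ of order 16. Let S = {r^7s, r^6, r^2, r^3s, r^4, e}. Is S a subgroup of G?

No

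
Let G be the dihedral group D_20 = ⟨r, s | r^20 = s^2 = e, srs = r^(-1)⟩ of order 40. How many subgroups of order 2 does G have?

21

|G| = 40 and 2 | 40, so subgroups of order 2 are possible by Lagrange.
The subgroups of order 2 are: {e, r^10}; {e, r^10s}; {e, r^11s}; {e, r^12s}; … (21 in all).
So G has 21 subgroups of order 2.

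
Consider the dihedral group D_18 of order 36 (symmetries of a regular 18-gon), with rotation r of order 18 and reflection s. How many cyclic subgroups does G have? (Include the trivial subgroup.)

A cyclic subgroup of order d is generated by each of its φ(d) elements of order d, so the cyclic subgroups of order d number (#elements of order d)/φ(d).
Cyclic subgroups by order — order 1: 1; order 2: 19; order 3: 1; order 6: 1; order 9: 1; order 18: 1.
Total: 24.

24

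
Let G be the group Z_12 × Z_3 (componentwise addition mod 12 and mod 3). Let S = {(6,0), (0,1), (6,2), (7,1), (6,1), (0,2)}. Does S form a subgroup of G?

The identity (0,0) ∉ S, so S is not a subgroup.

No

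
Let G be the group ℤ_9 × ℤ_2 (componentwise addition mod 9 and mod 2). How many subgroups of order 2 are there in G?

|G| = 18 and 2 | 18, so subgroups of order 2 are possible by Lagrange.
The subgroups of order 2 are: {(0,0), (0,1)}.
So G has 1 subgroup of order 2.

1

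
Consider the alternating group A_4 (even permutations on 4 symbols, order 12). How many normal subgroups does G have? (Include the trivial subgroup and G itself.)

3

G has 10 subgroups. Checking conjugation-invariance by order — order 1: 1/1 normal; order 2: 0/3 normal; order 3: 0/4 normal; order 4: 1/1 normal; order 12: 1/1 normal.
Total normal subgroups: 3.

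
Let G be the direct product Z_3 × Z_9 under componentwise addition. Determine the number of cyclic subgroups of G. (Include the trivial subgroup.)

8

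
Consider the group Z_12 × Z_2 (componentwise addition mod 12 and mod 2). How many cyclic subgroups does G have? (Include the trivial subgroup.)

Each element a generates a cyclic subgroup ⟨a⟩; distinct elements may generate the same one (a cyclic group of order d has φ(d) generators).
Cyclic subgroups by order — order 1: 1; order 2: 3; order 3: 1; order 4: 2; order 6: 3; order 12: 2.
Total: 12.

12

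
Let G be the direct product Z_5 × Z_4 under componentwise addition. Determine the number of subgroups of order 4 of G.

|G| = 20 and 4 | 20, so subgroups of order 4 are possible by Lagrange.
The subgroups of order 4 are: {(0,0), (0,1), (0,2), (0,3)}.
So G has 1 subgroup of order 4.

1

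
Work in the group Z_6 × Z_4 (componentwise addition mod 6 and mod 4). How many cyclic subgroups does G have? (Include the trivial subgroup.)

12

Group the elements of G by the cyclic subgroup they generate; each cyclic subgroup of order d accounts for φ(d) elements.
Cyclic subgroups by order — order 1: 1; order 2: 3; order 3: 1; order 4: 2; order 6: 3; order 12: 2.
Total: 12.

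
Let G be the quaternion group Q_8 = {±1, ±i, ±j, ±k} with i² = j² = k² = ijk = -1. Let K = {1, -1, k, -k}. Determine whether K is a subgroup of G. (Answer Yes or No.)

|K| = 4 divides |G| = 8, consistent with Lagrange.
K contains the identity, every element's inverse is in K, and K is closed under ·: it is a subgroup.
In fact K = ⟨-k⟩.

Yes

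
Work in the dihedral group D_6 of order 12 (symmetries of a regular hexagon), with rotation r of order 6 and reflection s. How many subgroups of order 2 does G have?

7

|G| = 12 and 2 | 12, so subgroups of order 2 are possible by Lagrange.
The subgroups of order 2 are: {e, r^2s}; {e, r^3}; {e, r^3s}; {e, r^4s}; … (7 in all).
So G has 7 subgroups of order 2.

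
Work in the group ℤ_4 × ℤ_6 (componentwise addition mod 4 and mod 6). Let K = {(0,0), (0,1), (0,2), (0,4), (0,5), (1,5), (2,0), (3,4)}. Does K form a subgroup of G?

No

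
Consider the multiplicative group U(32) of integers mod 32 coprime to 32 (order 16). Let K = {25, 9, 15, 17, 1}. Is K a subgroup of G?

No

|K| = 5 does not divide |G| = 16, so by Lagrange K is not a subgroup.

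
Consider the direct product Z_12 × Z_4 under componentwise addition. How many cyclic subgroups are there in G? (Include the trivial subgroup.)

20

Each element a generates a cyclic subgroup ⟨a⟩; distinct elements may generate the same one (a cyclic group of order d has φ(d) generators).
Cyclic subgroups by order — order 1: 1; order 2: 3; order 3: 1; order 4: 6; order 6: 3; order 12: 6.
Total: 20.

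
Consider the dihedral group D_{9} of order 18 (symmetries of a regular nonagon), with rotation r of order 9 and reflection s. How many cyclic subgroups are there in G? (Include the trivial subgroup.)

12

Each element a generates a cyclic subgroup ⟨a⟩; distinct elements may generate the same one (a cyclic group of order d has φ(d) generators).
Cyclic subgroups by order — order 1: 1; order 2: 9; order 3: 1; order 9: 1.
Total: 12.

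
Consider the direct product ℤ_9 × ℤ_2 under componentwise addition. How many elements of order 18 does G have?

An element (a,b) has order lcm(ord(a), ord(b)); count pairs with lcm equal to 18.
Enumerating gives 6 such elements.

6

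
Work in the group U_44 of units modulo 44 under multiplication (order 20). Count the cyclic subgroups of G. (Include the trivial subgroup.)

8

Each element a generates a cyclic subgroup ⟨a⟩; distinct elements may generate the same one (a cyclic group of order d has φ(d) generators).
Cyclic subgroups by order — order 1: 1; order 2: 3; order 5: 1; order 10: 3.
Total: 8.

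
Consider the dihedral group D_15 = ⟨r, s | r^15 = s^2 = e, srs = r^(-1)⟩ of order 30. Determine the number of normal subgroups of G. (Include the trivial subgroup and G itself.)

5

G has 28 subgroups. Checking conjugation-invariance by order — order 1: 1/1 normal; order 2: 0/15 normal; order 3: 1/1 normal; order 5: 1/1 normal; order 6: 0/5 normal; order 10: 0/3 normal; order 15: 1/1 normal; order 30: 1/1 normal.
Total normal subgroups: 5.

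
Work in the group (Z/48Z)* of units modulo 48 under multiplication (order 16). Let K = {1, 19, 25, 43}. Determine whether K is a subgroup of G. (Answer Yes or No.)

|K| = 4 divides |G| = 16, consistent with Lagrange.
K contains the identity, every element's inverse is in K, and K is closed under ·: it is a subgroup.
In fact K = ⟨19⟩.

Yes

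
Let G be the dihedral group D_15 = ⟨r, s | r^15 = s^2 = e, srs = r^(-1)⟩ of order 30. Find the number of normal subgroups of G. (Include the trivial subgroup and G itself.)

G has 28 subgroups. Checking conjugation-invariance by order — order 1: 1/1 normal; order 2: 0/15 normal; order 3: 1/1 normal; order 5: 1/1 normal; order 6: 0/5 normal; order 10: 0/3 normal; order 15: 1/1 normal; order 30: 1/1 normal.
Total normal subgroups: 5.

5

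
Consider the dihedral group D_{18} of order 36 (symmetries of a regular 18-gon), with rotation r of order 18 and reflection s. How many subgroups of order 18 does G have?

3

|G| = 36 and 18 | 36, so subgroups of order 18 are possible by Lagrange.
The subgroups of order 18 are: {e, r, r^2, r^3, r^4, r^5, r^6, r^7, r^8, r^9, r^10, r^11, r^12, r^13, r^14, r^15, r^16, r^17}; {e, r^2, r^4, r^6, r^8, r^10, r^12, r^14, r^16, s, r^2s, r^4s, r^6s, r^8s, r^10s, r^12s, r^14s, r^16s}; {e, r^2, r^4, r^6, r^8, r^10, r^12, r^14, r^16, rs, r^3s, r^5s, r^7s, r^9s, r^11s, r^13s, r^15s, r^17s}.
So G has 3 subgroups of order 18.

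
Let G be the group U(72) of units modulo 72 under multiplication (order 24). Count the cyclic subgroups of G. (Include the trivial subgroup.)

Group the elements of G by the cyclic subgroup they generate; each cyclic subgroup of order d accounts for φ(d) elements.
Cyclic subgroups by order — order 1: 1; order 2: 7; order 3: 1; order 6: 7.
Total: 16.

16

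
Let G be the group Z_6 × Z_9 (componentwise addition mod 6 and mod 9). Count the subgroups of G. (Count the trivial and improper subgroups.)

|G| = 54, so by Lagrange every subgroup order divides 54. Divisors: 1, 2, 3, 6, 9, 18, 27, 54.
Subgroups by order — order 1: 1; order 2: 1; order 3: 4; order 6: 4; order 9: 4; order 18: 4; order 27: 1; order 54: 1.
Total: 1 + 1 + 4 + 4 + 4 + 4 + 1 + 1 = 20.

20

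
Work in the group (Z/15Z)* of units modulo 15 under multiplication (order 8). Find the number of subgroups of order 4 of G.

3

|G| = 8 and 4 | 8, so subgroups of order 4 are possible by Lagrange.
The subgroups of order 4 are: {1, 4, 11, 14}; {1, 4, 7, 13}; {1, 2, 4, 8}.
So G has 3 subgroups of order 4.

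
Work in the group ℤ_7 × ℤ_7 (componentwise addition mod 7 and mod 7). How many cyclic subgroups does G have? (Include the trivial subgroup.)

Each element a generates a cyclic subgroup ⟨a⟩; distinct elements may generate the same one (a cyclic group of order d has φ(d) generators).
Cyclic subgroups by order — order 1: 1; order 7: 8.
Total: 9.

9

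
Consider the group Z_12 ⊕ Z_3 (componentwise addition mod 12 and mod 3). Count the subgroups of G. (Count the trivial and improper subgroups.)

18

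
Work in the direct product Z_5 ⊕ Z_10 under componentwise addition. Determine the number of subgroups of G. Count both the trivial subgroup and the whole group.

16

|G| = 50, so by Lagrange every subgroup order divides 50. Divisors: 1, 2, 5, 10, 25, 50.
Subgroups by order — order 1: 1; order 2: 1; order 5: 6; order 10: 6; order 25: 1; order 50: 1.
Total: 1 + 1 + 6 + 6 + 1 + 1 = 16.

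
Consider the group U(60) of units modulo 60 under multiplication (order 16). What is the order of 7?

4

Compute successive powers of 7 mod 60: 7, 49, 43, 1; 7^4 ≡ 1 (mod 60).
So |⟨7⟩| = 4.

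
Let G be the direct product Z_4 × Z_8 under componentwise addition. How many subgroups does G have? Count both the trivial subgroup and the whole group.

22

|G| = 32, so by Lagrange every subgroup order divides 32. Divisors: 1, 2, 4, 8, 16, 32.
Subgroups by order — order 1: 1; order 2: 3; order 4: 7; order 8: 7; order 16: 3; order 32: 1.
Total: 1 + 3 + 7 + 7 + 3 + 1 = 22.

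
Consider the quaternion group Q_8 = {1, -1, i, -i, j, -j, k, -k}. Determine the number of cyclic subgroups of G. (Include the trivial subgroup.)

Each element a generates a cyclic subgroup ⟨a⟩; distinct elements may generate the same one (a cyclic group of order d has φ(d) generators).
Cyclic subgroups by order — order 1: 1; order 2: 1; order 4: 3.
Total: 5.

5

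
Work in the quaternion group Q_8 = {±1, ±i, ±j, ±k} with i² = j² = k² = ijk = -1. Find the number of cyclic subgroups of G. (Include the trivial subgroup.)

5

Each element a generates a cyclic subgroup ⟨a⟩; distinct elements may generate the same one (a cyclic group of order d has φ(d) generators).
Cyclic subgroups by order — order 1: 1; order 2: 1; order 4: 3.
Total: 5.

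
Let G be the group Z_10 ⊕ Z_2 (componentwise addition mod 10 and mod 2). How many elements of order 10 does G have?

12

An element (a,b) has order lcm(ord(a), ord(b)); count pairs with lcm equal to 10.
Enumerating gives 12 such elements.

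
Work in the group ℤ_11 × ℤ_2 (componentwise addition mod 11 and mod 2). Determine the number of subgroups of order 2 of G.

1

|G| = 22 and 2 | 22, so subgroups of order 2 are possible by Lagrange.
The subgroups of order 2 are: {(0,0), (0,1)}.
So G has 1 subgroup of order 2.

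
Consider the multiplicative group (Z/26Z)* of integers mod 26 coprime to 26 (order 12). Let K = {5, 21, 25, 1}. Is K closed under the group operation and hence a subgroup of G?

Yes

|K| = 4 divides |G| = 12, consistent with Lagrange.
K contains the identity, every element's inverse is in K, and K is closed under ·: it is a subgroup.
In fact K = ⟨21⟩.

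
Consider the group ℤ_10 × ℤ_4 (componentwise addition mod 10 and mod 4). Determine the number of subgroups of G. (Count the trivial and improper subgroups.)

|G| = 40, so by Lagrange every subgroup order divides 40. Divisors: 1, 2, 4, 5, 8, 10, 20, 40.
Subgroups by order — order 1: 1; order 2: 3; order 4: 3; order 5: 1; order 8: 1; order 10: 3; order 20: 3; order 40: 1.
Total: 1 + 3 + 3 + 1 + 1 + 3 + 3 + 1 = 16.

16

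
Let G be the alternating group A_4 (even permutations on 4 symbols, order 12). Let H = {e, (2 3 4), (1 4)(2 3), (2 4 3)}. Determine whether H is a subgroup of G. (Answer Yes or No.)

No

Closure fails: (2 4 3) ∘ (1 4)(2 3) = (1 3 4) ∉ H. So H is not a subgroup.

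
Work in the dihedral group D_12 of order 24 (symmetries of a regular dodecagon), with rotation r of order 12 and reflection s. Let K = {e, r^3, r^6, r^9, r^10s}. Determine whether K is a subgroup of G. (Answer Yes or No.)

|K| = 5 does not divide |G| = 24, so by Lagrange K is not a subgroup.

No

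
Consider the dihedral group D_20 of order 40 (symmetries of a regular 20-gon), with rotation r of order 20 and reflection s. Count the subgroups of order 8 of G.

5

|G| = 40 and 8 | 40, so subgroups of order 8 are possible by Lagrange.
The subgroups of order 8 are: {e, r^5, r^10, r^15, s, r^5s, r^10s, r^15s}; {e, r^5, r^10, r^15, rs, r^6s, r^11s, r^16s}; {e, r^5, r^10, r^15, r^2s, r^7s, r^12s, r^17s}; {e, r^5, r^10, r^15, r^3s, r^8s, r^13s, r^18s}; … (5 in all).
So G has 5 subgroups of order 8.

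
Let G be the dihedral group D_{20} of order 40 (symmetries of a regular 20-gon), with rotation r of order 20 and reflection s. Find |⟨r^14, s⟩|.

|⟨r^14⟩| = 10 and |⟨s⟩| = 2, so |H| is a multiple of lcm(10, 2) = 10 and divides |G| = 40.
Closing under the operation: H = {e, r^2, r^4, r^6, r^8, r^10, r^12, r^14, r^16, r^18, s, r^2s, r^4s, r^6s, r^8s, r^10s, r^12s, r^14s, r^16s, r^18s}, so |H| = 20.

20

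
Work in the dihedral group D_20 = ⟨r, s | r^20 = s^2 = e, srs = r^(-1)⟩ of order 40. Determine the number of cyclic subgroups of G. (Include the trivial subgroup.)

26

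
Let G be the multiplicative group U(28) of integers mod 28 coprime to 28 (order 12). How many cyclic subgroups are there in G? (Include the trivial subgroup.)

8

Group the elements of G by the cyclic subgroup they generate; each cyclic subgroup of order d accounts for φ(d) elements.
Cyclic subgroups by order — order 1: 1; order 2: 3; order 3: 1; order 6: 3.
Total: 8.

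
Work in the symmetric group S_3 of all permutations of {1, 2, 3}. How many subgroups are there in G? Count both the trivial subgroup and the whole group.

|G| = 6, so by Lagrange every subgroup order divides 6. Divisors: 1, 2, 3, 6.
Subgroups by order — order 1: 1; order 2: 3; order 3: 1; order 6: 1.
Total: 1 + 3 + 1 + 1 = 6.

6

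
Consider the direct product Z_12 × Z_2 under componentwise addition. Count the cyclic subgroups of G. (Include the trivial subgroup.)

12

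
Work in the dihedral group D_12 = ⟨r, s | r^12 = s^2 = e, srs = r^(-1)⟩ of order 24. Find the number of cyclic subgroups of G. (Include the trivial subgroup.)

Group the elements of G by the cyclic subgroup they generate; each cyclic subgroup of order d accounts for φ(d) elements.
Cyclic subgroups by order — order 1: 1; order 2: 13; order 3: 1; order 4: 1; order 6: 1; order 12: 1.
Total: 18.

18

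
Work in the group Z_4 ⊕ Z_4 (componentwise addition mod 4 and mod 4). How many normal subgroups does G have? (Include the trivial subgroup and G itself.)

G is abelian, so every subgroup is normal.
G has 15 subgroups in total, hence 15 normal subgroups.

15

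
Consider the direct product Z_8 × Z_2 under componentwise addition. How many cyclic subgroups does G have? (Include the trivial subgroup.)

8

A cyclic subgroup of order d is generated by each of its φ(d) elements of order d, so the cyclic subgroups of order d number (#elements of order d)/φ(d).
Cyclic subgroups by order — order 1: 1; order 2: 3; order 4: 2; order 8: 2.
Total: 8.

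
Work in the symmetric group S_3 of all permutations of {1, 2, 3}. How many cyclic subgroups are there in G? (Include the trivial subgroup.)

Group the elements of G by the cyclic subgroup they generate; each cyclic subgroup of order d accounts for φ(d) elements.
Cyclic subgroups by order — order 1: 1; order 2: 3; order 3: 1.
Total: 5.

5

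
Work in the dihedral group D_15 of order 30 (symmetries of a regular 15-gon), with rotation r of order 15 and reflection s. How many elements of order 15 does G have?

The elements of order 15 are: r, r^2, r^4, r^7, r^8, r^11, r^13, r^14.
That's 8.

8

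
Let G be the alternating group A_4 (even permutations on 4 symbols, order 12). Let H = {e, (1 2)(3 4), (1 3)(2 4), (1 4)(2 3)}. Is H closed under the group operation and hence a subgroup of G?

Yes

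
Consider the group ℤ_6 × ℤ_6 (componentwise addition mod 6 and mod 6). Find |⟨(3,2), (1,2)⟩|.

18

|⟨(3,2)⟩| = 6 and |⟨(1,2)⟩| = 6, so |H| is a multiple of lcm(6, 6) = 6 and divides |G| = 36.
Closing under the operation: H = {(0,0), (0,2), (0,4), (1,0), (1,2), (1,4), (2,0), (2,2), (2,4), (3,0), (3,2), (3,4), (4,0), (4,2), (4,4), (5,0), (5,2), (5,4)}, so |H| = 18.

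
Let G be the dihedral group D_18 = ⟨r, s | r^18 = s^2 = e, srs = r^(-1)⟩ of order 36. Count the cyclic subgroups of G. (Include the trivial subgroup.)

24

Each element a generates a cyclic subgroup ⟨a⟩; distinct elements may generate the same one (a cyclic group of order d has φ(d) generators).
Cyclic subgroups by order — order 1: 1; order 2: 19; order 3: 1; order 6: 1; order 9: 1; order 18: 1.
Total: 24.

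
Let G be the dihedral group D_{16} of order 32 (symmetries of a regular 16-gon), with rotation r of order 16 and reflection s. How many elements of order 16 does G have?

The elements of order 16 are: r, r^3, r^5, r^7, r^9, r^11, r^13, r^15.
That's 8.

8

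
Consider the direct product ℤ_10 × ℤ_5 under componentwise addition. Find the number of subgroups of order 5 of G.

6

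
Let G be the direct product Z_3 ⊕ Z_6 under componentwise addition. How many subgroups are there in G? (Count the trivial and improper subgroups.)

|G| = 18, so by Lagrange every subgroup order divides 18. Divisors: 1, 2, 3, 6, 9, 18.
Subgroups by order — order 1: 1; order 2: 1; order 3: 4; order 6: 4; order 9: 1; order 18: 1.
Total: 1 + 1 + 4 + 4 + 1 + 1 = 12.

12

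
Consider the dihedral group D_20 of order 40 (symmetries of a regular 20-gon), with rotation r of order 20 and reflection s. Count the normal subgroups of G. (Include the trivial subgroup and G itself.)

G has 48 subgroups. Checking conjugation-invariance by order — order 1: 1/1 normal; order 2: 1/21 normal; order 4: 1/11 normal; order 5: 1/1 normal; order 8: 0/5 normal; order 10: 1/5 normal; order 20: 3/3 normal; order 40: 1/1 normal.
Total normal subgroups: 9.

9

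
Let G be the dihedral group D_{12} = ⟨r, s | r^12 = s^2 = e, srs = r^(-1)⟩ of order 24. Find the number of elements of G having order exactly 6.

2

The elements of order 6 are: r^2, r^10.
That's 2.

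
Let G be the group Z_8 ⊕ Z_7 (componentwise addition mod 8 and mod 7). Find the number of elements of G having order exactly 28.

12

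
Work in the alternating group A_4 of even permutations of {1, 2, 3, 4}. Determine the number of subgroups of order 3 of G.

4

|G| = 12 and 3 | 12, so subgroups of order 3 are possible by Lagrange.
The subgroups of order 3 are: {e, (1 2 3), (1 3 2)}; {e, (1 2 4), (1 4 2)}; {e, (1 3 4), (1 4 3)}; {e, (2 3 4), (2 4 3)}.
So G has 4 subgroups of order 3.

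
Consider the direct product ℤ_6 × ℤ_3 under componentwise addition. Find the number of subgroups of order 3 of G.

4

|G| = 18 and 3 | 18, so subgroups of order 3 are possible by Lagrange.
The subgroups of order 3 are: {(0,0), (0,1), (0,2)}; {(0,0), (2,0), (4,0)}; {(0,0), (2,1), (4,2)}; {(0,0), (2,2), (4,1)}.
So G has 4 subgroups of order 3.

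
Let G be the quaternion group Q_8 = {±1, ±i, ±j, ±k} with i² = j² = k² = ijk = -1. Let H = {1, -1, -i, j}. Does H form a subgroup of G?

-i ∈ H but its inverse i ∉ H, so H is not a subgroup.

No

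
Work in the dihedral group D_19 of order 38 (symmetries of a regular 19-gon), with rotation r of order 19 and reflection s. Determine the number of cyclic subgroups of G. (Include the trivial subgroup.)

21

Each element a generates a cyclic subgroup ⟨a⟩; distinct elements may generate the same one (a cyclic group of order d has φ(d) generators).
Cyclic subgroups by order — order 1: 1; order 2: 19; order 19: 1.
Total: 21.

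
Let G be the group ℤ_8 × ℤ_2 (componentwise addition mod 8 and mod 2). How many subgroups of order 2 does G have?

3

|G| = 16 and 2 | 16, so subgroups of order 2 are possible by Lagrange.
The subgroups of order 2 are: {(0,0), (0,1)}; {(0,0), (4,0)}; {(0,0), (4,1)}.
So G has 3 subgroups of order 2.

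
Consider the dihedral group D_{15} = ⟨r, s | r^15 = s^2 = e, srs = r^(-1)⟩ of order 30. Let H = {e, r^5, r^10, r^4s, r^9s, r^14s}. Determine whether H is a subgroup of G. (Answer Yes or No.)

|H| = 6 divides |G| = 30, consistent with Lagrange.
H contains the identity, every element's inverse is in H, and H is closed under ·: it is a subgroup.

Yes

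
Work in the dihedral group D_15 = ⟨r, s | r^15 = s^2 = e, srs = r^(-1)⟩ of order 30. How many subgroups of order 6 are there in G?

5

|G| = 30 and 6 | 30, so subgroups of order 6 are possible by Lagrange.
The subgroups of order 6 are: {e, r^5, r^10, s, r^5s, r^10s}; {e, r^5, r^10, rs, r^6s, r^11s}; {e, r^5, r^10, r^2s, r^7s, r^12s}; {e, r^5, r^10, r^3s, r^8s, r^13s}; … (5 in all).
So G has 5 subgroups of order 6.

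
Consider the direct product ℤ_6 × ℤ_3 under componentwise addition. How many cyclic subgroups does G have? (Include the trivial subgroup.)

10

A cyclic subgroup of order d is generated by each of its φ(d) elements of order d, so the cyclic subgroups of order d number (#elements of order d)/φ(d).
Cyclic subgroups by order — order 1: 1; order 2: 1; order 3: 4; order 6: 4.
Total: 10.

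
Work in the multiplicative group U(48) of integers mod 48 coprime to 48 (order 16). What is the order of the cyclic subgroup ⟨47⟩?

2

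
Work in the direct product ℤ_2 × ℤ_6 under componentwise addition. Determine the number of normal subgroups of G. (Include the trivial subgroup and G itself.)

G is abelian, so every subgroup is normal.
G has 10 subgroups in total, hence 10 normal subgroups.

10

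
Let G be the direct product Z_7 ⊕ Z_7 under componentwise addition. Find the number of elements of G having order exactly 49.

0

An element (a,b) has order lcm(ord(a), ord(b)); count pairs with lcm equal to 49.
Enumerating gives 0 such elements.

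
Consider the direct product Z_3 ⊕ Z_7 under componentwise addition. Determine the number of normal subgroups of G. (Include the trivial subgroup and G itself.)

G is abelian, so every subgroup is normal.
G has 4 subgroups in total, hence 4 normal subgroups.

4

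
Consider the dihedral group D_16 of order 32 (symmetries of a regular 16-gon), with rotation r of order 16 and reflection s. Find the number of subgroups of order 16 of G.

3

|G| = 32 and 16 | 32, so subgroups of order 16 are possible by Lagrange.
The subgroups of order 16 are: {e, r, r^2, r^3, r^4, r^5, r^6, r^7, r^8, r^9, r^10, r^11, r^12, r^13, r^14, r^15}; {e, r^2, r^4, r^6, r^8, r^10, r^12, r^14, s, r^2s, r^4s, r^6s, r^8s, r^10s, r^12s, r^14s}; {e, r^2, r^4, r^6, r^8, r^10, r^12, r^14, rs, r^3s, r^5s, r^7s, r^9s, r^11s, r^13s, r^15s}.
So G has 3 subgroups of order 16.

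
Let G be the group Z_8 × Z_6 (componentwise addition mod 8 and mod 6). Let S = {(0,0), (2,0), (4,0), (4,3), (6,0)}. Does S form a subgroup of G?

|S| = 5 does not divide |G| = 48, so by Lagrange S is not a subgroup.

No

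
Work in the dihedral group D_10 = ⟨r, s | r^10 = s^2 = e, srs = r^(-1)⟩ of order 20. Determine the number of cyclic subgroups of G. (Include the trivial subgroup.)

Group the elements of G by the cyclic subgroup they generate; each cyclic subgroup of order d accounts for φ(d) elements.
Cyclic subgroups by order — order 1: 1; order 2: 11; order 5: 1; order 10: 1.
Total: 14.

14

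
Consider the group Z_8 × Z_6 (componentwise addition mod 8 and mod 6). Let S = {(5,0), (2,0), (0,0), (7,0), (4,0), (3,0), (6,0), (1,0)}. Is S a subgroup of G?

Yes

|S| = 8 divides |G| = 48, consistent with Lagrange.
S contains the identity, every element's inverse is in S, and S is closed under +: it is a subgroup.
In fact S = ⟨(7,0)⟩.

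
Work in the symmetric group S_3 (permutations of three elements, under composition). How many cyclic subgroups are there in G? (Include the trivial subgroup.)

A cyclic subgroup of order d is generated by each of its φ(d) elements of order d, so the cyclic subgroups of order d number (#elements of order d)/φ(d).
Cyclic subgroups by order — order 1: 1; order 2: 3; order 3: 1.
Total: 5.

5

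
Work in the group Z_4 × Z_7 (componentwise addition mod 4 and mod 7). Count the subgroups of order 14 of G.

1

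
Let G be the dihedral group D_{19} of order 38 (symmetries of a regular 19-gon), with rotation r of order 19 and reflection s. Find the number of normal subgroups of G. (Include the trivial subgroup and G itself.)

G has 22 subgroups. Checking conjugation-invariance by order — order 1: 1/1 normal; order 2: 0/19 normal; order 19: 1/1 normal; order 38: 1/1 normal.
Total normal subgroups: 3.

3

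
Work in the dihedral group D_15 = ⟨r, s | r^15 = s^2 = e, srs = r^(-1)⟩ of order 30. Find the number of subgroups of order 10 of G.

|G| = 30 and 10 | 30, so subgroups of order 10 are possible by Lagrange.
The subgroups of order 10 are: {e, r^3, r^6, r^9, r^12, rs, r^4s, r^7s, r^10s, r^13s}; {e, r^3, r^6, r^9, r^12, r^2s, r^5s, r^8s, r^11s, r^14s}; {e, r^3, r^6, r^9, r^12, s, r^3s, r^6s, r^9s, r^12s}.
So G has 3 subgroups of order 10.

3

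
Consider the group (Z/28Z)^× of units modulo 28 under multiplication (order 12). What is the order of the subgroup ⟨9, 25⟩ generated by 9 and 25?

3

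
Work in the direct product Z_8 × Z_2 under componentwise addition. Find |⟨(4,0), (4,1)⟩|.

|⟨(4,0)⟩| = 2 and |⟨(4,1)⟩| = 2, so |H| is a multiple of lcm(2, 2) = 2 and divides |G| = 16.
Closing under the operation: H = {(0,0), (0,1), (4,0), (4,1)}, so |H| = 4.

4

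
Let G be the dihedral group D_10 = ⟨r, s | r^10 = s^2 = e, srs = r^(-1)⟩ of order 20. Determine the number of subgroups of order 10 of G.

3

|G| = 20 and 10 | 20, so subgroups of order 10 are possible by Lagrange.
The subgroups of order 10 are: {e, r, r^2, r^3, r^4, r^5, r^6, r^7, r^8, r^9}; {e, r^2, r^4, r^6, r^8, s, r^2s, r^4s, r^6s, r^8s}; {e, r^2, r^4, r^6, r^8, rs, r^3s, r^5s, r^7s, r^9s}.
So G has 3 subgroups of order 10.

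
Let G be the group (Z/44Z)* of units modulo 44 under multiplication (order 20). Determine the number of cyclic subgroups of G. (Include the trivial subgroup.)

A cyclic subgroup of order d is generated by each of its φ(d) elements of order d, so the cyclic subgroups of order d number (#elements of order d)/φ(d).
Cyclic subgroups by order — order 1: 1; order 2: 3; order 5: 1; order 10: 3.
Total: 8.

8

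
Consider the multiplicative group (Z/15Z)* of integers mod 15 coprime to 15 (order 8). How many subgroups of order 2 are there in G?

3

|G| = 8 and 2 | 8, so subgroups of order 2 are possible by Lagrange.
The subgroups of order 2 are: {1, 11}; {1, 14}; {1, 4}.
So G has 3 subgroups of order 2.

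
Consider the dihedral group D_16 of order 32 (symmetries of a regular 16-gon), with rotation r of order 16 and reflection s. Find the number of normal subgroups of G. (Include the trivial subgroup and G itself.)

G has 36 subgroups. Checking conjugation-invariance by order — order 1: 1/1 normal; order 2: 1/17 normal; order 4: 1/9 normal; order 8: 1/5 normal; order 16: 3/3 normal; order 32: 1/1 normal.
Total normal subgroups: 8.

8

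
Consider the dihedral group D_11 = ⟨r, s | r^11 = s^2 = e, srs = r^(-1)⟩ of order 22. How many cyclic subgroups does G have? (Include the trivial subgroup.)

13

Each element a generates a cyclic subgroup ⟨a⟩; distinct elements may generate the same one (a cyclic group of order d has φ(d) generators).
Cyclic subgroups by order — order 1: 1; order 2: 11; order 11: 1.
Total: 13.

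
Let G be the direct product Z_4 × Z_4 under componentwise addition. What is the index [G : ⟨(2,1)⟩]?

4

|⟨(2,1)⟩| = 4 and |G| = 16.
By Lagrange, [G : H] = |G|/|H| = 16/4 = 4.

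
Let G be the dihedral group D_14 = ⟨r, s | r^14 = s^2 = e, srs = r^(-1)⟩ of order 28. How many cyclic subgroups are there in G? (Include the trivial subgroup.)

18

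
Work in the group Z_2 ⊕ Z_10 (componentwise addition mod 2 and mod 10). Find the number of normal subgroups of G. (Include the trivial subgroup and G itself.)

10

G is abelian, so every subgroup is normal.
G has 10 subgroups in total, hence 10 normal subgroups.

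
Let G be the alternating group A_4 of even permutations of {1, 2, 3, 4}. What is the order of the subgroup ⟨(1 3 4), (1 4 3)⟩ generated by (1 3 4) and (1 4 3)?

3

|⟨(1 3 4)⟩| = 3 and |⟨(1 4 3)⟩| = 3, so |H| is a multiple of lcm(3, 3) = 3 and divides |G| = 12.
Closing under the operation: H = {e, (1 3 4), (1 4 3)}, so |H| = 3.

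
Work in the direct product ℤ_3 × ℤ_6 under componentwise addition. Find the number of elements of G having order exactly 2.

An element (a,b) has order lcm(ord(a), ord(b)); count pairs with lcm equal to 2.
Enumerating gives 1 such elements.

1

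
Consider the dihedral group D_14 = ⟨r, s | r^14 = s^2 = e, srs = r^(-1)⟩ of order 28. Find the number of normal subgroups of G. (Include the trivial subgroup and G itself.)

G has 28 subgroups. Checking conjugation-invariance by order — order 1: 1/1 normal; order 2: 1/15 normal; order 4: 0/7 normal; order 7: 1/1 normal; order 14: 3/3 normal; order 28: 1/1 normal.
Total normal subgroups: 7.

7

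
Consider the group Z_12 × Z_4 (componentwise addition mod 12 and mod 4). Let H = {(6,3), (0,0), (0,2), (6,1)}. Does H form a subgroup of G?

Yes

|H| = 4 divides |G| = 48, consistent with Lagrange.
H contains the identity, every element's inverse is in H, and H is closed under +: it is a subgroup.
In fact H = ⟨(6,1)⟩.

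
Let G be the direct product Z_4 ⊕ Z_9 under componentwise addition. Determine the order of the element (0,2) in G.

The order of (0,2) in Z_4 × Z_9 is lcm(ord(0) in Z_4, ord(2) in Z_9).
ord(0) = 1 and ord(2) = 9, so |⟨(0,2)⟩| = lcm(1, 9) = 9.

9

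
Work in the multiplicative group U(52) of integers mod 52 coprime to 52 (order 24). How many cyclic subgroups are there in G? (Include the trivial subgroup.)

12

A cyclic subgroup of order d is generated by each of its φ(d) elements of order d, so the cyclic subgroups of order d number (#elements of order d)/φ(d).
Cyclic subgroups by order — order 1: 1; order 2: 3; order 3: 1; order 4: 2; order 6: 3; order 12: 2.
Total: 12.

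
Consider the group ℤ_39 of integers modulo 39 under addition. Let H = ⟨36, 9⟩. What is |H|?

|⟨36⟩| = 13 and |⟨9⟩| = 13, so |H| is a multiple of lcm(13, 13) = 13 and divides |G| = 39.
Closing under the operation: H = {0, 3, 6, 9, 12, 15, 18, 21, 24, 27, 30, 33, 36}, so |H| = 13.

13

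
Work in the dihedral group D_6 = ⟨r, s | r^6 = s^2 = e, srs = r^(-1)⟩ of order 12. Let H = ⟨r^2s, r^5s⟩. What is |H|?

|⟨r^2s⟩| = 2 and |⟨r^5s⟩| = 2, so |H| is a multiple of lcm(2, 2) = 2 and divides |G| = 12.
Closing under the operation: H = {e, r^3, r^2s, r^5s}, so |H| = 4.

4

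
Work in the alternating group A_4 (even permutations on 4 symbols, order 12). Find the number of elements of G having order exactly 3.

The elements of order 3 are: (2 3 4), (2 4 3), (1 2 3), (1 2 4), (1 3 2), (1 3 4), (1 4 2), (1 4 3).
That's 8.

8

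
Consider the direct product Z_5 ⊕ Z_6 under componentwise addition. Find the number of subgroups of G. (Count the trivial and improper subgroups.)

8

|G| = 30, so by Lagrange every subgroup order divides 30. Divisors: 1, 2, 3, 5, 6, 10, 15, 30.
Subgroups by order — order 1: 1; order 2: 1; order 3: 1; order 5: 1; order 6: 1; order 10: 1; order 15: 1; order 30: 1.
Total: 1 + 1 + 1 + 1 + 1 + 1 + 1 + 1 = 8.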